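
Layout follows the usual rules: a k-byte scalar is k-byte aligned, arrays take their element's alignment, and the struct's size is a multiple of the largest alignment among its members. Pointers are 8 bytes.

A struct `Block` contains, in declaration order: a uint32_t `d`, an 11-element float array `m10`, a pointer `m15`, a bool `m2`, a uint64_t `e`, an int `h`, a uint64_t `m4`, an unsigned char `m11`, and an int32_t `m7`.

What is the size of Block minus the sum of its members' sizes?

0..4  d  (4B, 4-aligned)
4..48  m10  (44B, 4-aligned)
48..56  m15  (8B, 8-aligned)
56..57  m2  (1B, 1-aligned)
57..64  -- padding (7B)
64..72  e  (8B, 8-aligned)
72..76  h  (4B, 4-aligned)
76..80  -- padding (4B)
80..88  m4  (8B, 8-aligned)
88..89  m11  (1B, 1-aligned)
89..92  -- padding (3B)
92..96  m7  (4B, 4-aligned)
sizeof = 96, alignof = 8
data bytes 82, size 96 → padding 14

14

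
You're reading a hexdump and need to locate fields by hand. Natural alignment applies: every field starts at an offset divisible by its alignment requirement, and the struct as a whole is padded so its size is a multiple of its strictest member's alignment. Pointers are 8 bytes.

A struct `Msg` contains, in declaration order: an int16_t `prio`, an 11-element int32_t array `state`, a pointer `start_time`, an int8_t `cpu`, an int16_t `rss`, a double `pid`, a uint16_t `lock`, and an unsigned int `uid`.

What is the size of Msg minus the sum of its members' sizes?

9

prio at 0 (size 2, align 2) → ends 2
pad 2 to align 4 for state
state at 4 (size 44, align 4) → ends 48
start_time at 48 (size 8, align 8) → ends 56
cpu at 56 (size 1, align 1) → ends 57
pad 1 to align 2 for rss
rss at 58 (size 2, align 2) → ends 60
pad 4 to align 8 for pid
pid at 64 (size 8, align 8) → ends 72
lock at 72 (size 2, align 2) → ends 74
pad 2 to align 4 for uid
uid at 76 (size 4, align 4) → ends 80
total 80 bytes, alignment 8
data bytes 71, size 80 → padding 9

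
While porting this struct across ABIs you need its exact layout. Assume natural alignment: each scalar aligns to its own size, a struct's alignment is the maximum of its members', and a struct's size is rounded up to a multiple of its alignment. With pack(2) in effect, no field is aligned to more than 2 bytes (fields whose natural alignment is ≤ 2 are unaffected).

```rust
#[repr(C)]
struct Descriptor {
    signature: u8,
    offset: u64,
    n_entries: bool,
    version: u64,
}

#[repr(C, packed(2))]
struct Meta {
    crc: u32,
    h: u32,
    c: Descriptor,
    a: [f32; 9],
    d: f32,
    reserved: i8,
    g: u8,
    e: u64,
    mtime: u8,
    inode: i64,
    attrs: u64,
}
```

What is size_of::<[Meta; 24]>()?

2592

Descriptor: signature at 0 (size 1, align 1) → ends 1; pad 7 to align 8 for offset; offset at 8 (size 8, align 8) → ends 16; n_entries at 16 (size 1, align 1) → ends 17; pad 7 to align 8 for version; version at 24 (size 8, align 8) → ends 32; total 32 bytes, alignment 8
crc at 0 (size 4, align 2) → ends 4
h at 4 (size 4, align 2) → ends 8
c at 8 (size 32, align 2) → ends 40
a at 40 (size 36, align 2) → ends 76
d at 76 (size 4, align 2) → ends 80
reserved at 80 (size 1, align 1) → ends 81
g at 81 (size 1, align 1) → ends 82
e at 82 (size 8, align 2) → ends 90
mtime at 90 (size 1, align 1) → ends 91
pad 1 to align 2 for inode
inode at 92 (size 8, align 2) → ends 100
attrs at 100 (size 8, align 2) → ends 108
total 108 bytes, alignment 2
array of 24: 24 × 108 = 2592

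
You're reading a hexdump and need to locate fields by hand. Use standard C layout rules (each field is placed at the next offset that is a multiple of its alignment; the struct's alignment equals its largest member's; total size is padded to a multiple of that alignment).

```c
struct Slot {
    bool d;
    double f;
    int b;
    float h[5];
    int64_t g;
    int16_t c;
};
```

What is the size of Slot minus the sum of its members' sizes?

d at 0 (size 1, align 1) → ends 1
pad 7 to align 8 for f
f at 8 (size 8, align 8) → ends 16
b at 16 (size 4, align 4) → ends 20
h at 20 (size 20, align 4) → ends 40
g at 40 (size 8, align 8) → ends 48
c at 48 (size 2, align 2) → ends 50
tail pad 6 to reach multiple of 8
total 56 bytes, alignment 8
data bytes 43, size 56 → padding 13

13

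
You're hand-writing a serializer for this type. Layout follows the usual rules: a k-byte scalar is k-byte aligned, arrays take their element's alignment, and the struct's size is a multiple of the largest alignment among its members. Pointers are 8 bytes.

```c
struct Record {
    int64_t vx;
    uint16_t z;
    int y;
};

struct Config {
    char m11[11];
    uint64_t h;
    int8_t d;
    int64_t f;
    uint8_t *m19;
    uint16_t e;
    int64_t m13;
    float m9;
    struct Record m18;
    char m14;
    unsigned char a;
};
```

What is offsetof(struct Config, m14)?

Record: 0..8  vx  (8B, 8-aligned); 8..10  z  (2B, 2-aligned); 10..12  -- padding (2B); 12..16  y  (4B, 4-aligned); sizeof = 16, alignof = 8
0..11  m11  (11B, 1-aligned)
11..16  -- padding (5B)
16..24  h  (8B, 8-aligned)
24..25  d  (1B, 1-aligned)
25..32  -- padding (7B)
32..40  f  (8B, 8-aligned)
40..48  m19  (8B, 8-aligned)
48..50  e  (2B, 2-aligned)
50..56  -- padding (6B)
56..64  m13  (8B, 8-aligned)
64..68  m9  (4B, 4-aligned)
68..72  -- padding (4B)
72..88  m18  (16B, 8-aligned)
88..89  m14  (1B, 1-aligned)

88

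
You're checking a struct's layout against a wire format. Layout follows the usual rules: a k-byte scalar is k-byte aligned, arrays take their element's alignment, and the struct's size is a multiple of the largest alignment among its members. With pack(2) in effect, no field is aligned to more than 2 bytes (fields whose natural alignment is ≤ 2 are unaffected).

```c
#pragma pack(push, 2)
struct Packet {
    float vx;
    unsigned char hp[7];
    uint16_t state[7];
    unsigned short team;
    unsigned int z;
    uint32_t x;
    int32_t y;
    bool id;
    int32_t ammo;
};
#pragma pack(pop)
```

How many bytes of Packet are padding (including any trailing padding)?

2

0..4  vx  (4B, 2-aligned)
4..11  hp  (7B, 1-aligned)
11..12  -- padding (1B)
12..26  state  (14B, 2-aligned)
26..28  team  (2B, 2-aligned)
28..32  z  (4B, 2-aligned)
32..36  x  (4B, 2-aligned)
36..40  y  (4B, 2-aligned)
40..41  id  (1B, 1-aligned)
41..42  -- padding (1B)
42..46  ammo  (4B, 2-aligned)
sizeof = 46, alignof = 2
data bytes 44, size 46 → padding 2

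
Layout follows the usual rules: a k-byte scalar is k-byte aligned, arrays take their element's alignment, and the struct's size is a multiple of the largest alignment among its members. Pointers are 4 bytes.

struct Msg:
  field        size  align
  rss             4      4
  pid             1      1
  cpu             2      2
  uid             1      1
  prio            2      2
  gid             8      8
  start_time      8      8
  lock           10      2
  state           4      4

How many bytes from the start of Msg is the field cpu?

rss at 0 (size 4, align 4) → ends 4
pid at 4 (size 1, align 1) → ends 5
pad 1 to align 2 for cpu
cpu at 6 (size 2, align 2) → ends 8

6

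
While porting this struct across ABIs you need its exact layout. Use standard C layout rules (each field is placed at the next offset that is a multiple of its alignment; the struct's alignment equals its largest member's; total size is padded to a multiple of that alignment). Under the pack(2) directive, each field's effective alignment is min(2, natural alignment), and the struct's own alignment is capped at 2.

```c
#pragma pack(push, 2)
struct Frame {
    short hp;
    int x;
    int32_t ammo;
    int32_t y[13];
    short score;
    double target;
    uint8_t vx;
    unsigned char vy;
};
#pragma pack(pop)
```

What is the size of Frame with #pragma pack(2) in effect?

@0: hp [2B, align 2] → 2
@2: x [4B, align 2] → 6
@6: ammo [4B, align 2] → 10
@10: y [52B, align 2] → 62
@62: score [2B, align 2] → 64
@64: target [8B, align 2] → 72
@72: vx [1B, align 1] → 73
@73: vy [1B, align 1] → 74
size 74, align 2

74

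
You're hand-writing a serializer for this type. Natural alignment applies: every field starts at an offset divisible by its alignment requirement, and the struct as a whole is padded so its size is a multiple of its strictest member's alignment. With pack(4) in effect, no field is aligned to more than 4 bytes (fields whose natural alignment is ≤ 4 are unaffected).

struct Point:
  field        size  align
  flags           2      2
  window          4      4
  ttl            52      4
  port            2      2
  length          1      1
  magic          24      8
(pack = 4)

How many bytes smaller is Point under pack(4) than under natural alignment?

0

natural layout:
  0..2  flags  (2B, 2-aligned)
  2..4  -- padding (2B)
  4..8  window  (4B, 4-aligned)
  8..60  ttl  (52B, 4-aligned)
  60..62  port  (2B, 2-aligned)
  62..63  length  (1B, 1-aligned)
  63..64  -- padding (1B)
  64..88  magic  (24B, 8-aligned)
  sizeof = 88, alignof = 8
packed(4) layout:
  0..2  flags  (2B, 2-aligned)
  2..4  -- padding (2B)
  4..8  window  (4B, 4-aligned)
  8..60  ttl  (52B, 4-aligned)
  60..62  port  (2B, 2-aligned)
  62..63  length  (1B, 1-aligned)
  63..64  -- padding (1B)
  64..88  magic  (24B, 4-aligned)
  sizeof = 88, alignof = 4
88 − 88 = 0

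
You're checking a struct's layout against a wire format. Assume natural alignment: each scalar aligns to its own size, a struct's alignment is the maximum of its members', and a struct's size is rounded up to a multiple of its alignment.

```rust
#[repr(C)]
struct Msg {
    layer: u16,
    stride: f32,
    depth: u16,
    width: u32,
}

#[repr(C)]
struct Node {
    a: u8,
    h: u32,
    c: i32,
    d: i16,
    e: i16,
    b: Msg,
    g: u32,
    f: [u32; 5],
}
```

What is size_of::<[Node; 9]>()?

504

Msg: @0: layer [2B, align 2] → 2; +2 pad (align 4); @4: stride [4B, align 4] → 8; @8: depth [2B, align 2] → 10; +2 pad (align 4); @12: width [4B, align 4] → 16; size 16, align 4
@0: a [1B, align 1] → 1
+3 pad (align 4)
@4: h [4B, align 4] → 8
@8: c [4B, align 4] → 12
@12: d [2B, align 2] → 14
@14: e [2B, align 2] → 16
@16: b [16B, align 4] → 32
@32: g [4B, align 4] → 36
@36: f [20B, align 4] → 56
size 56, align 4
array of 9: 9 × 56 = 504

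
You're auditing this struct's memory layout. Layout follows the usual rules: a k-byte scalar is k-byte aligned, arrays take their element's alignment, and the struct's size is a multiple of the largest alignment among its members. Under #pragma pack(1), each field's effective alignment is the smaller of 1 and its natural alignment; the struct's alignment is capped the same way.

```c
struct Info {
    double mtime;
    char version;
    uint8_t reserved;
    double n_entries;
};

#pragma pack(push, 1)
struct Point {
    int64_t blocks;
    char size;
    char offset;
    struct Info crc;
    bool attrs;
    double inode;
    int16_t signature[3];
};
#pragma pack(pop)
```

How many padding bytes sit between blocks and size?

0

Info: @0: mtime [8B, align 8] → 8; @8: version [1B, align 1] → 9; @9: reserved [1B, align 1] → 10; +6 pad (align 8); @16: n_entries [8B, align 8] → 24; size 24, align 8
@0: blocks [8B, align 1] → 8
@8: size [1B, align 1] → 9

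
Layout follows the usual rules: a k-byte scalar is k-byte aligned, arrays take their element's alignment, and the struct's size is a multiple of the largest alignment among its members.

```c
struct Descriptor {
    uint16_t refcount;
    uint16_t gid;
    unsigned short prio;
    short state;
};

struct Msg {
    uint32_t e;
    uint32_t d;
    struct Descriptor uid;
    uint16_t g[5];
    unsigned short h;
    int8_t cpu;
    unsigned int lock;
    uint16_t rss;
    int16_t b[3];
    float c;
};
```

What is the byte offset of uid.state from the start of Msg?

14

Descriptor: 0..2  refcount  (2B, 2-aligned); 2..4  gid  (2B, 2-aligned); 4..6  prio  (2B, 2-aligned); 6..8  state  (2B, 2-aligned); sizeof = 8, alignof = 2
0..4  e  (4B, 4-aligned)
4..8  d  (4B, 4-aligned)
8..16  uid  (8B, 2-aligned)
within Descriptor: state at 6
8 + 6 = 14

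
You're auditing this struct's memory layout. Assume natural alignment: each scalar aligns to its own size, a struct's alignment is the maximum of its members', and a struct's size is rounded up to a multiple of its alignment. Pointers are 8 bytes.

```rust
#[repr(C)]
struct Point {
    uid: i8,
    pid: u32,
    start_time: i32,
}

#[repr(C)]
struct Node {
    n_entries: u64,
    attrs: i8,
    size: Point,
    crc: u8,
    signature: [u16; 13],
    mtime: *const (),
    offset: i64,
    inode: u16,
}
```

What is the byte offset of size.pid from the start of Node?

Point: @0: uid [1B, align 1] → 1; +3 pad (align 4); @4: pid [4B, align 4] → 8; @8: start_time [4B, align 4] → 12; size 12, align 4
@0: n_entries [8B, align 8] → 8
@8: attrs [1B, align 1] → 9
+3 pad (align 4)
@12: size [12B, align 4] → 24
within Point: pid at 4
12 + 4 = 16

16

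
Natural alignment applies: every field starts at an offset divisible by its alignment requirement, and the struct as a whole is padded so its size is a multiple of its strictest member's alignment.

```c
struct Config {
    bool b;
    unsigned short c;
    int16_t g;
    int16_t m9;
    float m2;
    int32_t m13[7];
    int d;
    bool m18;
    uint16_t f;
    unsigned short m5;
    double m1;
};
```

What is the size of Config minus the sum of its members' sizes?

0..1  b  (1B, 1-aligned)
1..2  -- padding (1B)
2..4  c  (2B, 2-aligned)
4..6  g  (2B, 2-aligned)
6..8  m9  (2B, 2-aligned)
8..12  m2  (4B, 4-aligned)
12..40  m13  (28B, 4-aligned)
40..44  d  (4B, 4-aligned)
44..45  m18  (1B, 1-aligned)
45..46  -- padding (1B)
46..48  f  (2B, 2-aligned)
48..50  m5  (2B, 2-aligned)
50..56  -- padding (6B)
56..64  m1  (8B, 8-aligned)
sizeof = 64, alignof = 8
data bytes 56, size 64 → padding 8

8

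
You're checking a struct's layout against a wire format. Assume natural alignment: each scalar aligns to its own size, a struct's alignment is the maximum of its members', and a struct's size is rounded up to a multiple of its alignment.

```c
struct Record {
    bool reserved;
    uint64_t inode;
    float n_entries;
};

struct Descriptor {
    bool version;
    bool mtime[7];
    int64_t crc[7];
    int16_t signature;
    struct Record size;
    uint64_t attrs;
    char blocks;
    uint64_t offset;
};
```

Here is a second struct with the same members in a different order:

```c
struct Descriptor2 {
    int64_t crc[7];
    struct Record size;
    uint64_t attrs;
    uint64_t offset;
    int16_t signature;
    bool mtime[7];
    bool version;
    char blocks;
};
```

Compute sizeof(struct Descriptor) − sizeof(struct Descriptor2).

8

Record: @0: reserved [1B, align 1] → 1; +7 pad (align 8); @8: inode [8B, align 8] → 16; @16: n_entries [4B, align 4] → 20; +4 tail pad (align 8); size 24, align 8
@0: version [1B, align 1] → 1
@1: mtime [7B, align 1] → 8
@8: crc [56B, align 8] → 64
@64: signature [2B, align 2] → 66
+6 pad (align 8)
@72: size [24B, align 8] → 96
@96: attrs [8B, align 8] → 104
@104: blocks [1B, align 1] → 105
+7 pad (align 8)
@112: offset [8B, align 8] → 120
size 120, align 8
— Descriptor2 —
@0: crc [56B, align 8] → 56
@56: size [24B, align 8] → 80
@80: attrs [8B, align 8] → 88
@88: offset [8B, align 8] → 96
@96: signature [2B, align 2] → 98
@98: mtime [7B, align 1] → 105
@105: version [1B, align 1] → 106
@106: blocks [1B, align 1] → 107
+5 tail pad (align 8)
size 112, align 8
120 − 112 = 8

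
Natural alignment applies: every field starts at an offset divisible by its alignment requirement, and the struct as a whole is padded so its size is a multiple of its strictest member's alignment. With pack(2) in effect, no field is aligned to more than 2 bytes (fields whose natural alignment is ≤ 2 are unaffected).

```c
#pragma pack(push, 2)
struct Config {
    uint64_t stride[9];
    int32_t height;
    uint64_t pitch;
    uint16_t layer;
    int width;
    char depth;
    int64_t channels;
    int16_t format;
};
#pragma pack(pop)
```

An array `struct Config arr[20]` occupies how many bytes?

2040

@0: stride [72B, align 2] → 72
@72: height [4B, align 2] → 76
@76: pitch [8B, align 2] → 84
@84: layer [2B, align 2] → 86
@86: width [4B, align 2] → 90
@90: depth [1B, align 1] → 91
+1 pad (align 2)
@92: channels [8B, align 2] → 100
@100: format [2B, align 2] → 102
size 102, align 2
array of 20: 20 × 102 = 2040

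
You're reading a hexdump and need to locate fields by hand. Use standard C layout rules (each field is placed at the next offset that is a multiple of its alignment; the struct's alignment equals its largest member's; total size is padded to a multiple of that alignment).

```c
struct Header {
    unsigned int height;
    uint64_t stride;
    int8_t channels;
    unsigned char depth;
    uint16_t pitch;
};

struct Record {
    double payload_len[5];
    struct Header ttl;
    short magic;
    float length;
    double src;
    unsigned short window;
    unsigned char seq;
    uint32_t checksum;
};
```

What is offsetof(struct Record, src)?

72

Header: @0: height [4B, align 4] → 4; +4 pad (align 8); @8: stride [8B, align 8] → 16; @16: channels [1B, align 1] → 17; @17: depth [1B, align 1] → 18; @18: pitch [2B, align 2] → 20; +4 tail pad (align 8); size 24, align 8
@0: payload_len [40B, align 8] → 40
@40: ttl [24B, align 8] → 64
@64: magic [2B, align 2] → 66
+2 pad (align 4)
@68: length [4B, align 4] → 72
@72: src [8B, align 8] → 80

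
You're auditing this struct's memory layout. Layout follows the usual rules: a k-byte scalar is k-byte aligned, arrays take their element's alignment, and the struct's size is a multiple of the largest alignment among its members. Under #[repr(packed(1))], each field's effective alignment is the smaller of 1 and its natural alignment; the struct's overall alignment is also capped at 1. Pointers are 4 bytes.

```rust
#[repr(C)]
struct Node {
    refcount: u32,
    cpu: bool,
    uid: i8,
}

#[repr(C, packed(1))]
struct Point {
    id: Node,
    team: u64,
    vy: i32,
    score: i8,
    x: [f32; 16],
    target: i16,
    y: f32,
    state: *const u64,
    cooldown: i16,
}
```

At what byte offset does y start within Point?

87

Node: 0..4  refcount  (4B, 4-aligned); 4..5  cpu  (1B, 1-aligned); 5..6  uid  (1B, 1-aligned); 6..8  -- tail padding (2B); sizeof = 8, alignof = 4
0..8  id  (8B, 1-aligned)
8..16  team  (8B, 1-aligned)
16..20  vy  (4B, 1-aligned)
20..21  score  (1B, 1-aligned)
21..85  x  (64B, 1-aligned)
85..87  target  (2B, 1-aligned)
87..91  y  (4B, 1-aligned)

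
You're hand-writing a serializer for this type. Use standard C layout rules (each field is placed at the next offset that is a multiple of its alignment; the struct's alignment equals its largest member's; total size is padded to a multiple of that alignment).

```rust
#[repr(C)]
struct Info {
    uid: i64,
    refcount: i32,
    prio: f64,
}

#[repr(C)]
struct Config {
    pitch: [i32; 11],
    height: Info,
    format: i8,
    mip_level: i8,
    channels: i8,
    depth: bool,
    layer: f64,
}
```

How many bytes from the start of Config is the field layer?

80

Info: @0: uid [8B, align 8] → 8; @8: refcount [4B, align 4] → 12; +4 pad (align 8); @16: prio [8B, align 8] → 24; size 24, align 8
@0: pitch [44B, align 4] → 44
+4 pad (align 8)
@48: height [24B, align 8] → 72
@72: format [1B, align 1] → 73
@73: mip_level [1B, align 1] → 74
@74: channels [1B, align 1] → 75
@75: depth [1B, align 1] → 76
+4 pad (align 8)
@80: layer [8B, align 8] → 88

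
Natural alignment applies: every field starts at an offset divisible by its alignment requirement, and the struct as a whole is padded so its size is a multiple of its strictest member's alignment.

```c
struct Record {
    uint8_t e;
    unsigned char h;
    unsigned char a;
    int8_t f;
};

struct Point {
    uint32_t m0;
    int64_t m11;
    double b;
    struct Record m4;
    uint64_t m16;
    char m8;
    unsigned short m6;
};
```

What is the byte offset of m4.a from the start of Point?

Record: @0: e [1B, align 1] → 1; @1: h [1B, align 1] → 2; @2: a [1B, align 1] → 3; @3: f [1B, align 1] → 4; size 4, align 1
@0: m0 [4B, align 4] → 4
+4 pad (align 8)
@8: m11 [8B, align 8] → 16
@16: b [8B, align 8] → 24
@24: m4 [4B, align 1] → 28
within Record: a at 2
24 + 2 = 26

26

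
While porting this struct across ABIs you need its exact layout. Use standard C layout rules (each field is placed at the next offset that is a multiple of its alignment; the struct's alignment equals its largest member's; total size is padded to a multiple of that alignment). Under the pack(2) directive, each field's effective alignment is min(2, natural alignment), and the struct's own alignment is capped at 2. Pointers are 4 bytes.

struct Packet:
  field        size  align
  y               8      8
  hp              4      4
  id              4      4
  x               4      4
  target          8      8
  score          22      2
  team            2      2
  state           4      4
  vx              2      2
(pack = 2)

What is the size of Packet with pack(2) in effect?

58

y at 0 (size 8, align 2) → ends 8
hp at 8 (size 4, align 2) → ends 12
id at 12 (size 4, align 2) → ends 16
x at 16 (size 4, align 2) → ends 20
target at 20 (size 8, align 2) → ends 28
score at 28 (size 22, align 2) → ends 50
team at 50 (size 2, align 2) → ends 52
state at 52 (size 4, align 2) → ends 56
vx at 56 (size 2, align 2) → ends 58
total 58 bytes, alignment 2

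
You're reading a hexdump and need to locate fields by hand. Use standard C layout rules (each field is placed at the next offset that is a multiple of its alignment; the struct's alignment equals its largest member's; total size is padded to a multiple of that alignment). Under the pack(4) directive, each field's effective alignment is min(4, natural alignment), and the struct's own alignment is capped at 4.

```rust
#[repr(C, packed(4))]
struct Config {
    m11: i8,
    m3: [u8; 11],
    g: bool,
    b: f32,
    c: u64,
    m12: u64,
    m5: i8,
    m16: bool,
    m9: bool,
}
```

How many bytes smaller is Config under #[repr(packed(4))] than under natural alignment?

8

natural layout:
  0..1  m11  (1B, 1-aligned)
  1..12  m3  (11B, 1-aligned)
  12..13  g  (1B, 1-aligned)
  13..16  -- padding (3B)
  16..20  b  (4B, 4-aligned)
  20..24  -- padding (4B)
  24..32  c  (8B, 8-aligned)
  32..40  m12  (8B, 8-aligned)
  40..41  m5  (1B, 1-aligned)
  41..42  m16  (1B, 1-aligned)
  42..43  m9  (1B, 1-aligned)
  43..48  -- tail padding (5B)
  sizeof = 48, alignof = 8
packed(4) layout:
  0..1  m11  (1B, 1-aligned)
  1..12  m3  (11B, 1-aligned)
  12..13  g  (1B, 1-aligned)
  13..16  -- padding (3B)
  16..20  b  (4B, 4-aligned)
  20..28  c  (8B, 4-aligned)
  28..36  m12  (8B, 4-aligned)
  36..37  m5  (1B, 1-aligned)
  37..38  m16  (1B, 1-aligned)
  38..39  m9  (1B, 1-aligned)
  39..40  -- tail padding (1B)
  sizeof = 40, alignof = 4
48 − 40 = 8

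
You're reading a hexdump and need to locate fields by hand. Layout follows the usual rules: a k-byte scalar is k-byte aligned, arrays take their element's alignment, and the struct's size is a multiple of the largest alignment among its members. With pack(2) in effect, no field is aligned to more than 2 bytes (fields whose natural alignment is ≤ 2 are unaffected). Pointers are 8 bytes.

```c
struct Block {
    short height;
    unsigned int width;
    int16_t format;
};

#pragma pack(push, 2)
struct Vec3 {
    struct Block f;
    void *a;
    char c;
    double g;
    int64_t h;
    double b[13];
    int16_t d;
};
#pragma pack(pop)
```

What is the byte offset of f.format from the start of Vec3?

Block: height at 0 (size 2, align 2) → ends 2; pad 2 to align 4 for width; width at 4 (size 4, align 4) → ends 8; format at 8 (size 2, align 2) → ends 10; tail pad 2 to reach multiple of 4; total 12 bytes, alignment 4
f at 0 (size 12, align 2) → ends 12
within Block: format at 8
0 + 8 = 8

8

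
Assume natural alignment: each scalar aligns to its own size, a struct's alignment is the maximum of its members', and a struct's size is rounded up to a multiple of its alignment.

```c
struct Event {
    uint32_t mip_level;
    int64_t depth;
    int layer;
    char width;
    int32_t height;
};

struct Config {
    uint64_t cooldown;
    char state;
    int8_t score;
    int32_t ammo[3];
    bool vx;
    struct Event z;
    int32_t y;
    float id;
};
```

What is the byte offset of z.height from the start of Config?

Event: @0: mip_level [4B, align 4] → 4; +4 pad (align 8); @8: depth [8B, align 8] → 16; @16: layer [4B, align 4] → 20; @20: width [1B, align 1] → 21; +3 pad (align 4); @24: height [4B, align 4] → 28; +4 tail pad (align 8); size 32, align 8
@0: cooldown [8B, align 8] → 8
@8: state [1B, align 1] → 9
@9: score [1B, align 1] → 10
+2 pad (align 4)
@12: ammo [12B, align 4] → 24
@24: vx [1B, align 1] → 25
+7 pad (align 8)
@32: z [32B, align 8] → 64
within Event: height at 24
32 + 24 = 56

56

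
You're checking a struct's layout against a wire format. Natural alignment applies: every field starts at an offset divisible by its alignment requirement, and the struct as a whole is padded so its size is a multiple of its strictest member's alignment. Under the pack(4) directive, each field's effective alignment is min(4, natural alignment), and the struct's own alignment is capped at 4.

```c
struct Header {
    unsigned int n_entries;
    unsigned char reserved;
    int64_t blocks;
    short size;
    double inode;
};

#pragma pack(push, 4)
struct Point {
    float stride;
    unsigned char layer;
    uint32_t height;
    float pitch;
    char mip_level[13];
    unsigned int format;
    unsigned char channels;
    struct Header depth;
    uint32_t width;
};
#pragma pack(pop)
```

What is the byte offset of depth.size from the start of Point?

Header: n_entries at 0 (size 4, align 4) → ends 4; reserved at 4 (size 1, align 1) → ends 5; pad 3 to align 8 for blocks; blocks at 8 (size 8, align 8) → ends 16; size at 16 (size 2, align 2) → ends 18; pad 6 to align 8 for inode; inode at 24 (size 8, align 8) → ends 32; total 32 bytes, alignment 8
stride at 0 (size 4, align 4) → ends 4
layer at 4 (size 1, align 1) → ends 5
pad 3 to align 4 for height
height at 8 (size 4, align 4) → ends 12
pitch at 12 (size 4, align 4) → ends 16
mip_level at 16 (size 13, align 1) → ends 29
pad 3 to align 4 for format
format at 32 (size 4, align 4) → ends 36
channels at 36 (size 1, align 1) → ends 37
pad 3 to align 4 for depth
depth at 40 (size 32, align 4) → ends 72
within Header: size at 16
40 + 16 = 56

56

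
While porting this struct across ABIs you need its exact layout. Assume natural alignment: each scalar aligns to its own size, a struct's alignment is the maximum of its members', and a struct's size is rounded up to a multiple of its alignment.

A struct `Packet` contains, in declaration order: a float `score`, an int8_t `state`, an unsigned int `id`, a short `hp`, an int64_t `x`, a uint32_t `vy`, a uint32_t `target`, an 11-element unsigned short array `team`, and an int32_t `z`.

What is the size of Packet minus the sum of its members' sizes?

11

0..4  score  (4B, 4-aligned)
4..5  state  (1B, 1-aligned)
5..8  -- padding (3B)
8..12  id  (4B, 4-aligned)
12..14  hp  (2B, 2-aligned)
14..16  -- padding (2B)
16..24  x  (8B, 8-aligned)
24..28  vy  (4B, 4-aligned)
28..32  target  (4B, 4-aligned)
32..54  team  (22B, 2-aligned)
54..56  -- padding (2B)
56..60  z  (4B, 4-aligned)
60..64  -- tail padding (4B)
sizeof = 64, alignof = 8
data bytes 53, size 64 → padding 11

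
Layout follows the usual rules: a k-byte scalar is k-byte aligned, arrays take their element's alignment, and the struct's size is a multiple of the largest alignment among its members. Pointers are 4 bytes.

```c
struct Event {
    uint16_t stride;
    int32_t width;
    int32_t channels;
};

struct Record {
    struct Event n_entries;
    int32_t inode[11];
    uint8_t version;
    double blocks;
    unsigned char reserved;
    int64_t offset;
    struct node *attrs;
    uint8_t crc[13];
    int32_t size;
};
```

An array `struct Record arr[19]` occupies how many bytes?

2128

Event: @0: stride [2B, align 2] → 2; +2 pad (align 4); @4: width [4B, align 4] → 8; @8: channels [4B, align 4] → 12; size 12, align 4
@0: n_entries [12B, align 4] → 12
@12: inode [44B, align 4] → 56
@56: version [1B, align 1] → 57
+7 pad (align 8)
@64: blocks [8B, align 8] → 72
@72: reserved [1B, align 1] → 73
+7 pad (align 8)
@80: offset [8B, align 8] → 88
@88: attrs [4B, align 4] → 92
@92: crc [13B, align 1] → 105
+3 pad (align 4)
@108: size [4B, align 4] → 112
size 112, align 8
array of 19: 19 × 112 = 2128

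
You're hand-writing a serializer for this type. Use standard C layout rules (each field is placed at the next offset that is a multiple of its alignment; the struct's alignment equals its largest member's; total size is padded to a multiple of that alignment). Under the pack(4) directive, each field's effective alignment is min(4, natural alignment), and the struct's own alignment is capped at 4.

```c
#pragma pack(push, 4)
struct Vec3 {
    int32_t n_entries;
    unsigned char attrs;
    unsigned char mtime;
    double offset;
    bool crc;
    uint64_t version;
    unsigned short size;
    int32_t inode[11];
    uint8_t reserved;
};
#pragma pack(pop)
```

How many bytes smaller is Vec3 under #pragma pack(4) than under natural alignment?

8

natural layout:
  n_entries at 0 (size 4, align 4) → ends 4
  attrs at 4 (size 1, align 1) → ends 5
  mtime at 5 (size 1, align 1) → ends 6
  pad 2 to align 8 for offset
  offset at 8 (size 8, align 8) → ends 16
  crc at 16 (size 1, align 1) → ends 17
  pad 7 to align 8 for version
  version at 24 (size 8, align 8) → ends 32
  size at 32 (size 2, align 2) → ends 34
  pad 2 to align 4 for inode
  inode at 36 (size 44, align 4) → ends 80
  reserved at 80 (size 1, align 1) → ends 81
  tail pad 7 to reach multiple of 8
  total 88 bytes, alignment 8
packed(4) layout:
  n_entries at 0 (size 4, align 4) → ends 4
  attrs at 4 (size 1, align 1) → ends 5
  mtime at 5 (size 1, align 1) → ends 6
  pad 2 to align 4 for offset
  offset at 8 (size 8, align 4) → ends 16
  crc at 16 (size 1, align 1) → ends 17
  pad 3 to align 4 for version
  version at 20 (size 8, align 4) → ends 28
  size at 28 (size 2, align 2) → ends 30
  pad 2 to align 4 for inode
  inode at 32 (size 44, align 4) → ends 76
  reserved at 76 (size 1, align 1) → ends 77
  tail pad 3 to reach multiple of 4
  total 80 bytes, alignment 4
88 − 80 = 8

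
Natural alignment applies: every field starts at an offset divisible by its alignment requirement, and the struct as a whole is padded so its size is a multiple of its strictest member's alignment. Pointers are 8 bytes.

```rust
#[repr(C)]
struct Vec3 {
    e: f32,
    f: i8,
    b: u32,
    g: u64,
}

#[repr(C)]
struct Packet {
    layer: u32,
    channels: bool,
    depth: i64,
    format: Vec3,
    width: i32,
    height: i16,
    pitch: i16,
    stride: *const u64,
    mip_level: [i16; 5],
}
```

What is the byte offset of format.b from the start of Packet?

Vec3: @0: e [4B, align 4] → 4; @4: f [1B, align 1] → 5; +3 pad (align 4); @8: b [4B, align 4] → 12; +4 pad (align 8); @16: g [8B, align 8] → 24; size 24, align 8
@0: layer [4B, align 4] → 4
@4: channels [1B, align 1] → 5
+3 pad (align 8)
@8: depth [8B, align 8] → 16
@16: format [24B, align 8] → 40
within Vec3: b at 8
16 + 8 = 24

24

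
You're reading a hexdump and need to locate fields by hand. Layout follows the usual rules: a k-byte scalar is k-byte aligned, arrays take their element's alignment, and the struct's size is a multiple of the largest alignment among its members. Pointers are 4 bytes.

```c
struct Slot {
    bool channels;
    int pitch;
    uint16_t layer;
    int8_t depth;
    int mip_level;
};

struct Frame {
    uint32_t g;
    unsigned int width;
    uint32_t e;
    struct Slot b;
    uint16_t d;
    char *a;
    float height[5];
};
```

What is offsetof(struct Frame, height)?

36

Slot: channels at 0 (size 1, align 1) → ends 1; pad 3 to align 4 for pitch; pitch at 4 (size 4, align 4) → ends 8; layer at 8 (size 2, align 2) → ends 10; depth at 10 (size 1, align 1) → ends 11; pad 1 to align 4 for mip_level; mip_level at 12 (size 4, align 4) → ends 16; total 16 bytes, alignment 4
g at 0 (size 4, align 4) → ends 4
width at 4 (size 4, align 4) → ends 8
e at 8 (size 4, align 4) → ends 12
b at 12 (size 16, align 4) → ends 28
d at 28 (size 2, align 2) → ends 30
pad 2 to align 4 for a
a at 32 (size 4, align 4) → ends 36
height at 36 (size 20, align 4) → ends 56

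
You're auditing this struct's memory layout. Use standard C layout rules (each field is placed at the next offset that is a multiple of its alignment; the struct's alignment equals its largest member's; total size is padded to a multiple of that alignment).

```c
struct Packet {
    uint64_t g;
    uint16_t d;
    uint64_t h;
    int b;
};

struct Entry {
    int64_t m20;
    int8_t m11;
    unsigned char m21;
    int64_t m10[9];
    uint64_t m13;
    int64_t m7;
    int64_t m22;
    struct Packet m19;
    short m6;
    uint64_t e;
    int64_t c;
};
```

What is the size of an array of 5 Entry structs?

Packet: g at 0 (size 8, align 8) → ends 8; d at 8 (size 2, align 2) → ends 10; pad 6 to align 8 for h; h at 16 (size 8, align 8) → ends 24; b at 24 (size 4, align 4) → ends 28; tail pad 4 to reach multiple of 8; total 32 bytes, alignment 8
m20 at 0 (size 8, align 8) → ends 8
m11 at 8 (size 1, align 1) → ends 9
m21 at 9 (size 1, align 1) → ends 10
pad 6 to align 8 for m10
m10 at 16 (size 72, align 8) → ends 88
m13 at 88 (size 8, align 8) → ends 96
m7 at 96 (size 8, align 8) → ends 104
m22 at 104 (size 8, align 8) → ends 112
m19 at 112 (size 32, align 8) → ends 144
m6 at 144 (size 2, align 2) → ends 146
pad 6 to align 8 for e
e at 152 (size 8, align 8) → ends 160
c at 160 (size 8, align 8) → ends 168
total 168 bytes, alignment 8
array of 5: 5 × 168 = 840

840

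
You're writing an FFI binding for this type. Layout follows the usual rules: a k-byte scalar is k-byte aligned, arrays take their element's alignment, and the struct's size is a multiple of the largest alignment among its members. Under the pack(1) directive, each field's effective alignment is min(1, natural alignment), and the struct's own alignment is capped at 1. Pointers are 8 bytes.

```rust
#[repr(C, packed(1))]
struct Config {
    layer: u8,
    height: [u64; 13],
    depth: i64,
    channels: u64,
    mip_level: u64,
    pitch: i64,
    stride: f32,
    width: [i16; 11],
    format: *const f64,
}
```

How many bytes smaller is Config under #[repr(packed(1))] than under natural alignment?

13

natural layout:
  @0: layer [1B, align 1] → 1
  +7 pad (align 8)
  @8: height [104B, align 8] → 112
  @112: depth [8B, align 8] → 120
  @120: channels [8B, align 8] → 128
  @128: mip_level [8B, align 8] → 136
  @136: pitch [8B, align 8] → 144
  @144: stride [4B, align 4] → 148
  @148: width [22B, align 2] → 170
  +6 pad (align 8)
  @176: format [8B, align 8] → 184
  size 184, align 8
packed(1) layout:
  @0: layer [1B, align 1] → 1
  @1: height [104B, align 1] → 105
  @105: depth [8B, align 1] → 113
  @113: channels [8B, align 1] → 121
  @121: mip_level [8B, align 1] → 129
  @129: pitch [8B, align 1] → 137
  @137: stride [4B, align 1] → 141
  @141: width [22B, align 1] → 163
  @163: format [8B, align 1] → 171
  size 171, align 1
184 − 171 = 13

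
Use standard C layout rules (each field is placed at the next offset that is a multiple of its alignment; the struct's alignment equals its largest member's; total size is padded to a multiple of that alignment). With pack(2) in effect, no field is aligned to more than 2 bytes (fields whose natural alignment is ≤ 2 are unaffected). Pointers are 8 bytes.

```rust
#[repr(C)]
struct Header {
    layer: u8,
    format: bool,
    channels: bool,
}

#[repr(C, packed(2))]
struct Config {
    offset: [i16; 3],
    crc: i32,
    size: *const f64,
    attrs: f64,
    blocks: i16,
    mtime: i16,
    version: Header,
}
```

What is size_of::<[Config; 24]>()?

816

Header: @0: layer [1B, align 1] → 1; @1: format [1B, align 1] → 2; @2: channels [1B, align 1] → 3; size 3, align 1
@0: offset [6B, align 2] → 6
@6: crc [4B, align 2] → 10
@10: size [8B, align 2] → 18
@18: attrs [8B, align 2] → 26
@26: blocks [2B, align 2] → 28
@28: mtime [2B, align 2] → 30
@30: version [3B, align 1] → 33
+1 tail pad (align 2)
size 34, align 2
array of 24: 24 × 34 = 816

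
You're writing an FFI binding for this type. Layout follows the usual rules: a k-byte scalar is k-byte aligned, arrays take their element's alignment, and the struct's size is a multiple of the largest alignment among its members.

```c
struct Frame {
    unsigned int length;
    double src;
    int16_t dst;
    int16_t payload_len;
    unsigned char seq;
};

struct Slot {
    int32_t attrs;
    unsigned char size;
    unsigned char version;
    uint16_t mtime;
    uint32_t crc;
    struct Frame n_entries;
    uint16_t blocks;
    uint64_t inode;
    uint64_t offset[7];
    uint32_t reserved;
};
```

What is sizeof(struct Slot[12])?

1440

Frame: @0: length [4B, align 4] → 4; +4 pad (align 8); @8: src [8B, align 8] → 16; @16: dst [2B, align 2] → 18; @18: payload_len [2B, align 2] → 20; @20: seq [1B, align 1] → 21; +3 tail pad (align 8); size 24, align 8
@0: attrs [4B, align 4] → 4
@4: size [1B, align 1] → 5
@5: version [1B, align 1] → 6
@6: mtime [2B, align 2] → 8
@8: crc [4B, align 4] → 12
+4 pad (align 8)
@16: n_entries [24B, align 8] → 40
@40: blocks [2B, align 2] → 42
+6 pad (align 8)
@48: inode [8B, align 8] → 56
@56: offset [56B, align 8] → 112
@112: reserved [4B, align 4] → 116
+4 tail pad (align 8)
size 120, align 8
array of 12: 12 × 120 = 1440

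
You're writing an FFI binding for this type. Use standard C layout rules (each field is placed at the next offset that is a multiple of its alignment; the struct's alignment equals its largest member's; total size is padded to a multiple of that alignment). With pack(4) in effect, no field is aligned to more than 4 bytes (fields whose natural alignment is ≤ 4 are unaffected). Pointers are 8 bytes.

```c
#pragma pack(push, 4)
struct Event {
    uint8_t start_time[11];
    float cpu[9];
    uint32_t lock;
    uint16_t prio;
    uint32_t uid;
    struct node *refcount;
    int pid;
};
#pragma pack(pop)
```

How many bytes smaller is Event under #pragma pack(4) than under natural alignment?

8

natural layout:
  @0: start_time [11B, align 1] → 11
  +1 pad (align 4)
  @12: cpu [36B, align 4] → 48
  @48: lock [4B, align 4] → 52
  @52: prio [2B, align 2] → 54
  +2 pad (align 4)
  @56: uid [4B, align 4] → 60
  +4 pad (align 8)
  @64: refcount [8B, align 8] → 72
  @72: pid [4B, align 4] → 76
  +4 tail pad (align 8)
  size 80, align 8
packed(4) layout:
  @0: start_time [11B, align 1] → 11
  +1 pad (align 4)
  @12: cpu [36B, align 4] → 48
  @48: lock [4B, align 4] → 52
  @52: prio [2B, align 2] → 54
  +2 pad (align 4)
  @56: uid [4B, align 4] → 60
  @60: refcount [8B, align 4] → 68
  @68: pid [4B, align 4] → 72
  size 72, align 4
80 − 72 = 8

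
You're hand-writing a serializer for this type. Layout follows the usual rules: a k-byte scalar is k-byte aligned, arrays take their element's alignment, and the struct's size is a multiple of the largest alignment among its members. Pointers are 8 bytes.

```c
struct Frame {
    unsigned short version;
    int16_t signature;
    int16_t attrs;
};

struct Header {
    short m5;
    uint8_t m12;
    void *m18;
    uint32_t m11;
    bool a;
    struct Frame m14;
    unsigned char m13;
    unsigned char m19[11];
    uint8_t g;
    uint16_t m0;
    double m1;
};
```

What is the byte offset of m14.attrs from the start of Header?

26

Frame: version at 0 (size 2, align 2) → ends 2; signature at 2 (size 2, align 2) → ends 4; attrs at 4 (size 2, align 2) → ends 6; total 6 bytes, alignment 2
m5 at 0 (size 2, align 2) → ends 2
m12 at 2 (size 1, align 1) → ends 3
pad 5 to align 8 for m18
m18 at 8 (size 8, align 8) → ends 16
m11 at 16 (size 4, align 4) → ends 20
a at 20 (size 1, align 1) → ends 21
pad 1 to align 2 for m14
m14 at 22 (size 6, align 2) → ends 28
within Frame: attrs at 4
22 + 4 = 26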